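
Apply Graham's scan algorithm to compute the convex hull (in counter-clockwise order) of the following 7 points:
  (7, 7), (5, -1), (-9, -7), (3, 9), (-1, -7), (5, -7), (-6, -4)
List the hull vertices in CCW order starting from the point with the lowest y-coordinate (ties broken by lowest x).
Hull (CCW) = [(-9, -7), (5, -7), (7, 7), (3, 9)]

Graham scan procedure:
  1. Find the pivot p₀ = point with lowest y (tie → lowest x): (-9, -7).
  2. Sort the remaining points by polar angle around p₀.
  3. Walk through sorted points, maintaining a stack; pop the top while the last three entries make a non-left turn (cross product ≤ 0).
  4. Final stack is the convex hull in CCW order: (-9, -7), (5, -7), (7, 7), (3, 9).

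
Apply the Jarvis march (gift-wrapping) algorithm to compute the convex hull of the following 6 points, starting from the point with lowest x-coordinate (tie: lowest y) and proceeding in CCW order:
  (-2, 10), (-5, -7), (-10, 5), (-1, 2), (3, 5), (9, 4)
Hull (CCW) = [(-10, 5), (-5, -7), (9, 4), (-2, 10)]

Jarvis march: at each step, from the current hull vertex p, select the next vertex q as the point such that every other point lies strictly to the left of (or on) the directed line p → q. (Equivalently: for every other point r, the cross product (q − p) × (r − p) ≥ 0.)
Starting point (lowest x, tie lowest y): (-10, 5). Wrap until returning to start. Resulting hull: (-10, 5), (-5, -7), (9, 4), (-2, 10).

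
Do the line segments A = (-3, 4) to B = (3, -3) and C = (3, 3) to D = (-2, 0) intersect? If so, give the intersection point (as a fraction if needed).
Yes; intersection at (-21/53, 51/53) (t = 23/53 on AB, s = 36/53 on CD)

Parametrize AB as A + t(B − A) = (-3 + 6 t, 4 + -7 t) and CD as C + s(D − C) = (3 + -5 s, 3 + -3 s). Solve the linear system for (t, s). Determinant = 53 ≠ 0, so a unique intersection of the containing lines exists. Solution: t = 23/53, s = 36/53 — both in [0, 1], so the segments cross. Intersection point: (-21/53, 51/53).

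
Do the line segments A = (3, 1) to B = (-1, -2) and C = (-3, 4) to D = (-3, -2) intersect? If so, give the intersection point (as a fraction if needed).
No (intersection of containing lines falls outside at least one segment)

Parametrize and solve: t = 3/2, s = 5/4. At least one of these is outside [0, 1], so the segments do not intersect.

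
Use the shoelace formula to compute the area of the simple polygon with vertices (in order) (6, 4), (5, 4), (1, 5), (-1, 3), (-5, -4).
Area = 28

Shoelace formula: Area = (1/2) |Σ_i (x_i · y_{i+1} − x_{i+1} · y_i)| (indices mod n). Compute each cross term:
  (6)(4) − (5)(4) = 4
  (5)(5) − (1)(4) = 21
  (1)(3) − (-1)(5) = 8
  (-1)(-4) − (-5)(3) = 19
  (-5)(4) − (6)(-4) = 4
Sum = 56, so (signed) Area = 56/2 = 28, |Area| = 28.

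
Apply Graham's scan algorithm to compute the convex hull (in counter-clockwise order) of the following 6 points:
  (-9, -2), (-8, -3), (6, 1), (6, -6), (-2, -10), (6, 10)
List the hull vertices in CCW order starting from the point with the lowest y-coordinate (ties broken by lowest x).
Hull (CCW) = [(-2, -10), (6, -6), (6, 10), (-9, -2)]

Graham scan procedure:
  1. Find the pivot p₀ = point with lowest y (tie → lowest x): (-2, -10).
  2. Sort the remaining points by polar angle around p₀.
  3. Walk through sorted points, maintaining a stack; pop the top while the last three entries make a non-left turn (cross product ≤ 0).
  4. Final stack is the convex hull in CCW order: (-2, -10), (6, -6), (6, 10), (-9, -2).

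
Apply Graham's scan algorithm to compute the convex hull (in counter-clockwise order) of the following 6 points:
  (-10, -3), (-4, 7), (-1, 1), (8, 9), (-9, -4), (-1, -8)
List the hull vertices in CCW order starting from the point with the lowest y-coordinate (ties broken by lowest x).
Hull (CCW) = [(-1, -8), (8, 9), (-4, 7), (-10, -3), (-9, -4)]

Graham scan procedure:
  1. Find the pivot p₀ = point with lowest y (tie → lowest x): (-1, -8).
  2. Sort the remaining points by polar angle around p₀.
  3. Walk through sorted points, maintaining a stack; pop the top while the last three entries make a non-left turn (cross product ≤ 0).
  4. Final stack is the convex hull in CCW order: (-1, -8), (8, 9), (-4, 7), (-10, -3), (-9, -4).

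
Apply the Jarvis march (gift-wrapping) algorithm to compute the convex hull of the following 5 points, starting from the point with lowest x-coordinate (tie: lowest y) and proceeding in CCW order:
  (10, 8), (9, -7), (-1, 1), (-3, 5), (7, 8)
Hull (CCW) = [(-3, 5), (-1, 1), (9, -7), (10, 8), (7, 8)]

Jarvis march: at each step, from the current hull vertex p, select the next vertex q as the point such that every other point lies strictly to the left of (or on) the directed line p → q. (Equivalently: for every other point r, the cross product (q − p) × (r − p) ≥ 0.)
Starting point (lowest x, tie lowest y): (-3, 5). Wrap until returning to start. Resulting hull: (-3, 5), (-1, 1), (9, -7), (10, 8), (7, 8).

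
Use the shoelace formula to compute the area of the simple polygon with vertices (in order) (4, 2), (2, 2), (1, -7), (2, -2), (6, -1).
Area = 13

Shoelace formula: Area = (1/2) |Σ_i (x_i · y_{i+1} − x_{i+1} · y_i)| (indices mod n). Compute each cross term:
  (4)(2) − (2)(2) = 4
  (2)(-7) − (1)(2) = -16
  (1)(-2) − (2)(-7) = 12
  (2)(-1) − (6)(-2) = 10
  (6)(2) − (4)(-1) = 16
Sum = 26, so (signed) Area = 26/2 = 13, |Area| = 13.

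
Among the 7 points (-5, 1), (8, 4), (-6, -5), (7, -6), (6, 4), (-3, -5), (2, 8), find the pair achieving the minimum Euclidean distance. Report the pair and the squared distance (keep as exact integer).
Pair = ((8, 4), (6, 4)); squared distance = 4

Compute all C(7, 2) = 21 pairwise squared distances (x_i − x_j)² + (y_i − y_j)². The minimum is 4, attained by the pair ((8, 4), (6, 4)).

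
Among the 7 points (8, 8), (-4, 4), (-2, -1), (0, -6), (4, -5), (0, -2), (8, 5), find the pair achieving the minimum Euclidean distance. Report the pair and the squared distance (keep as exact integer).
Pair = ((-2, -1), (0, -2)); squared distance = 5

Compute all C(7, 2) = 21 pairwise squared distances (x_i − x_j)² + (y_i − y_j)². The minimum is 5, attained by the pair ((-2, -1), (0, -2)).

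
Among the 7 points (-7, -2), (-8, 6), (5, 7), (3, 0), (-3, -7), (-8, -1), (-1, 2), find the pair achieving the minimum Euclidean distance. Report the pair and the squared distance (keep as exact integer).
Pair = ((-7, -2), (-8, -1)); squared distance = 2

Compute all C(7, 2) = 21 pairwise squared distances (x_i − x_j)² + (y_i − y_j)². The minimum is 2, attained by the pair ((-7, -2), (-8, -1)).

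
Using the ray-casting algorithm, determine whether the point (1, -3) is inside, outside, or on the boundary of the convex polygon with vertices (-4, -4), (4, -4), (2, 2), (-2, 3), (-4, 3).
The point (1, -3) lies strictly inside the polygon

Cast a horizontal ray to the right from the query point and count how many polygon edges it crosses (each edge strictly once or zero times, handled with the usual half-open convention). 
Parity of crossings → odd ⇒ inside.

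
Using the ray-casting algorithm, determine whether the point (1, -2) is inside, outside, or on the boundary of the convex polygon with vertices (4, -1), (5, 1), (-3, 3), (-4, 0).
The point (1, -2) lies strictly outside the polygon

Cast a horizontal ray to the right from the query point and count how many polygon edges it crosses (each edge strictly once or zero times, handled with the usual half-open convention). 
Parity of crossings → even ⇒ outside.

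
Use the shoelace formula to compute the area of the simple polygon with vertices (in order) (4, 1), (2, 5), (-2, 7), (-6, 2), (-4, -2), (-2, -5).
Area = 67

Shoelace formula: Area = (1/2) |Σ_i (x_i · y_{i+1} − x_{i+1} · y_i)| (indices mod n). Compute each cross term:
  (4)(5) − (2)(1) = 18
  (2)(7) − (-2)(5) = 24
  (-2)(2) − (-6)(7) = 38
  (-6)(-2) − (-4)(2) = 20
  (-4)(-5) − (-2)(-2) = 16
  (-2)(1) − (4)(-5) = 18
Sum = 134, so (signed) Area = 134/2 = 67, |Area| = 67.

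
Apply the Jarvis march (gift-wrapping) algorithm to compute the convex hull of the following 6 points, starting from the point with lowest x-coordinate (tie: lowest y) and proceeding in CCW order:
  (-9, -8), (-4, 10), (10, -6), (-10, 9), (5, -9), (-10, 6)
Hull (CCW) = [(-10, 6), (-9, -8), (5, -9), (10, -6), (-4, 10), (-10, 9)]

Jarvis march: at each step, from the current hull vertex p, select the next vertex q as the point such that every other point lies strictly to the left of (or on) the directed line p → q. (Equivalently: for every other point r, the cross product (q − p) × (r − p) ≥ 0.)
Starting point (lowest x, tie lowest y): (-10, 6). Wrap until returning to start. Resulting hull: (-10, 6), (-9, -8), (5, -9), (10, -6), (-4, 10), (-10, 9).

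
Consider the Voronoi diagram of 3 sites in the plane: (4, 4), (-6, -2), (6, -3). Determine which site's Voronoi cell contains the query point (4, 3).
Nearest site = (4, 4)

The Voronoi cell of site s contains exactly those query points closer to s than to any other site. Compute squared distances from q = (4, 3) to each site:
  (4 − 4)² + (4 − 3)² = 1
  (6 − 4)² + (-3 − 3)² = 40
  (-6 − 4)² + (-2 − 3)² = 125
Minimum is attained by (4, 4), so q lies in its Voronoi cell.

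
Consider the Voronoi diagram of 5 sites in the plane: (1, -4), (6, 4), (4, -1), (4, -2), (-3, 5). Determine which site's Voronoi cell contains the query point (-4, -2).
Nearest site = (1, -4)

The Voronoi cell of site s contains exactly those query points closer to s than to any other site. Compute squared distances from q = (-4, -2) to each site:
  (1 − -4)² + (-4 − -2)² = 29
  (-3 − -4)² + (5 − -2)² = 50
  (4 − -4)² + (-2 − -2)² = 64
  (4 − -4)² + (-1 − -2)² = 65
  (6 − -4)² + (4 − -2)² = 136
Minimum is attained by (1, -4), so q lies in its Voronoi cell.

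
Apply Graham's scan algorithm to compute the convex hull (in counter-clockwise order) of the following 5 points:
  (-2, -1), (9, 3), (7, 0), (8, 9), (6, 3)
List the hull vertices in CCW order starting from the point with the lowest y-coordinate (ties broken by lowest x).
Hull (CCW) = [(-2, -1), (7, 0), (9, 3), (8, 9)]

Graham scan procedure:
  1. Find the pivot p₀ = point with lowest y (tie → lowest x): (-2, -1).
  2. Sort the remaining points by polar angle around p₀.
  3. Walk through sorted points, maintaining a stack; pop the top while the last three entries make a non-left turn (cross product ≤ 0).
  4. Final stack is the convex hull in CCW order: (-2, -1), (7, 0), (9, 3), (8, 9).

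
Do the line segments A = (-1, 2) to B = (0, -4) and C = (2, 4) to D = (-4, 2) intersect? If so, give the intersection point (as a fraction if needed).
No (intersection of containing lines falls outside at least one segment)

Parametrize and solve: t = -3/19, s = 10/19. At least one of these is outside [0, 1], so the segments do not intersect.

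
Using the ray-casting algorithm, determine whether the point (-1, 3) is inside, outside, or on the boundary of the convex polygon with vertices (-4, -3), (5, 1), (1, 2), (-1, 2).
The point (-1, 3) lies strictly outside the polygon

Cast a horizontal ray to the right from the query point and count how many polygon edges it crosses (each edge strictly once or zero times, handled with the usual half-open convention). 
Parity of crossings → even ⇒ outside.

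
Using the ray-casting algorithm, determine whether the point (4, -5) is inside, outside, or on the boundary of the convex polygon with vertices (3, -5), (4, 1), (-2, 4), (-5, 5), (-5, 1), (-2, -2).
The point (4, -5) lies strictly outside the polygon

Cast a horizontal ray to the right from the query point and count how many polygon edges it crosses (each edge strictly once or zero times, handled with the usual half-open convention). 
Parity of crossings → even ⇒ outside.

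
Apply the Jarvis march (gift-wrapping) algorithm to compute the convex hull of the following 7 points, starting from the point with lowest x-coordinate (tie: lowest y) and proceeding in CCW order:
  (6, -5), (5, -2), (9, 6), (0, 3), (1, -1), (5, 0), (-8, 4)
Hull (CCW) = [(-8, 4), (6, -5), (9, 6)]

Jarvis march: at each step, from the current hull vertex p, select the next vertex q as the point such that every other point lies strictly to the left of (or on) the directed line p → q. (Equivalently: for every other point r, the cross product (q − p) × (r − p) ≥ 0.)
Starting point (lowest x, tie lowest y): (-8, 4). Wrap until returning to start. Resulting hull: (-8, 4), (6, -5), (9, 6).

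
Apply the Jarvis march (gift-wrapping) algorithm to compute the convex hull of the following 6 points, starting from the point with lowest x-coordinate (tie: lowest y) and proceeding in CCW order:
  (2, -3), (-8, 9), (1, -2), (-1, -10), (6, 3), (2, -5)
Hull (CCW) = [(-8, 9), (-1, -10), (2, -5), (6, 3)]

Jarvis march: at each step, from the current hull vertex p, select the next vertex q as the point such that every other point lies strictly to the left of (or on) the directed line p → q. (Equivalently: for every other point r, the cross product (q − p) × (r − p) ≥ 0.)
Starting point (lowest x, tie lowest y): (-8, 9). Wrap until returning to start. Resulting hull: (-8, 9), (-1, -10), (2, -5), (6, 3).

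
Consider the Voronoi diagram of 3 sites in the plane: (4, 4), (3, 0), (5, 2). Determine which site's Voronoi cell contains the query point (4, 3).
Nearest site = (4, 4)

The Voronoi cell of site s contains exactly those query points closer to s than to any other site. Compute squared distances from q = (4, 3) to each site:
  (4 − 4)² + (4 − 3)² = 1
  (5 − 4)² + (2 − 3)² = 2
  (3 − 4)² + (0 − 3)² = 10
Minimum is attained by (4, 4), so q lies in its Voronoi cell.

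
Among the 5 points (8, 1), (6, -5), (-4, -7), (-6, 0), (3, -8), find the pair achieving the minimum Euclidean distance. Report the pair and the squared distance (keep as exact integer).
Pair = ((6, -5), (3, -8)); squared distance = 18

Compute all C(5, 2) = 10 pairwise squared distances (x_i − x_j)² + (y_i − y_j)². The minimum is 18, attained by the pair ((6, -5), (3, -8)).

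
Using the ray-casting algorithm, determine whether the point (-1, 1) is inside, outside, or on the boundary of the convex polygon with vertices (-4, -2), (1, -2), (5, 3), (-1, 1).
The point (-1, 1) lies on the polygon boundary

Boundary check: the query satisfies the collinearity and bounding-box conditions for some polygon edge, so it lies exactly on the boundary.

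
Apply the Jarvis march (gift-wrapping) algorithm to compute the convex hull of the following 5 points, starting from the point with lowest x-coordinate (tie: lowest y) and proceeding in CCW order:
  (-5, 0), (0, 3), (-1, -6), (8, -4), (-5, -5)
Hull (CCW) = [(-5, -5), (-1, -6), (8, -4), (0, 3), (-5, 0)]

Jarvis march: at each step, from the current hull vertex p, select the next vertex q as the point such that every other point lies strictly to the left of (or on) the directed line p → q. (Equivalently: for every other point r, the cross product (q − p) × (r − p) ≥ 0.)
Starting point (lowest x, tie lowest y): (-5, -5). Wrap until returning to start. Resulting hull: (-5, -5), (-1, -6), (8, -4), (0, 3), (-5, 0).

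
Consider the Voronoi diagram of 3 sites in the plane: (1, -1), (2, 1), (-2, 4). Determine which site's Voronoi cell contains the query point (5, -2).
Nearest site = (1, -1)

The Voronoi cell of site s contains exactly those query points closer to s than to any other site. Compute squared distances from q = (5, -2) to each site:
  (1 − 5)² + (-1 − -2)² = 17
  (2 − 5)² + (1 − -2)² = 18
  (-2 − 5)² + (4 − -2)² = 85
Minimum is attained by (1, -1), so q lies in its Voronoi cell.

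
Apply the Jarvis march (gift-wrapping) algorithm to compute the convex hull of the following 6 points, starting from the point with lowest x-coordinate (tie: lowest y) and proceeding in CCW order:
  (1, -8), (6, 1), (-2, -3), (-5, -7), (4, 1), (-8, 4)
Hull (CCW) = [(-8, 4), (-5, -7), (1, -8), (6, 1)]

Jarvis march: at each step, from the current hull vertex p, select the next vertex q as the point such that every other point lies strictly to the left of (or on) the directed line p → q. (Equivalently: for every other point r, the cross product (q − p) × (r − p) ≥ 0.)
Starting point (lowest x, tie lowest y): (-8, 4). Wrap until returning to start. Resulting hull: (-8, 4), (-5, -7), (1, -8), (6, 1).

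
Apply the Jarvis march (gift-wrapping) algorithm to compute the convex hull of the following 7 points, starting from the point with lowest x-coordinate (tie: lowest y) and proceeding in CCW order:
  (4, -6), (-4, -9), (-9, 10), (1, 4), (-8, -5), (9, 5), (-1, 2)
Hull (CCW) = [(-9, 10), (-8, -5), (-4, -9), (4, -6), (9, 5)]

Jarvis march: at each step, from the current hull vertex p, select the next vertex q as the point such that every other point lies strictly to the left of (or on) the directed line p → q. (Equivalently: for every other point r, the cross product (q − p) × (r − p) ≥ 0.)
Starting point (lowest x, tie lowest y): (-9, 10). Wrap until returning to start. Resulting hull: (-9, 10), (-8, -5), (-4, -9), (4, -6), (9, 5).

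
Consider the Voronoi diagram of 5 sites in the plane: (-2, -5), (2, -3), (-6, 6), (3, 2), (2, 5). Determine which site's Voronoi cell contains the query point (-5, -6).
Nearest site = (-2, -5)

The Voronoi cell of site s contains exactly those query points closer to s than to any other site. Compute squared distances from q = (-5, -6) to each site:
  (-2 − -5)² + (-5 − -6)² = 10
  (2 − -5)² + (-3 − -6)² = 58
  (3 − -5)² + (2 − -6)² = 128
  (-6 − -5)² + (6 − -6)² = 145
  (2 − -5)² + (5 − -6)² = 170
Minimum is attained by (-2, -5), so q lies in its Voronoi cell.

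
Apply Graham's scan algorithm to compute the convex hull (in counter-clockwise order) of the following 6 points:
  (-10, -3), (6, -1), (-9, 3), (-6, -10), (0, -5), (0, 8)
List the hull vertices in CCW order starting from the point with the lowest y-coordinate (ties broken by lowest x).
Hull (CCW) = [(-6, -10), (6, -1), (0, 8), (-9, 3), (-10, -3)]

Graham scan procedure:
  1. Find the pivot p₀ = point with lowest y (tie → lowest x): (-6, -10).
  2. Sort the remaining points by polar angle around p₀.
  3. Walk through sorted points, maintaining a stack; pop the top while the last three entries make a non-left turn (cross product ≤ 0).
  4. Final stack is the convex hull in CCW order: (-6, -10), (6, -1), (0, 8), (-9, 3), (-10, -3).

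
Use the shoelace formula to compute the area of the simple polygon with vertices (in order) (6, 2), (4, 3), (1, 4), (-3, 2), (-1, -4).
Area = 73/2

Shoelace formula: Area = (1/2) |Σ_i (x_i · y_{i+1} − x_{i+1} · y_i)| (indices mod n). Compute each cross term:
  (6)(3) − (4)(2) = 10
  (4)(4) − (1)(3) = 13
  (1)(2) − (-3)(4) = 14
  (-3)(-4) − (-1)(2) = 14
  (-1)(2) − (6)(-4) = 22
Sum = 73, so (signed) Area = 73/2 = 73/2, |Area| = 73/2.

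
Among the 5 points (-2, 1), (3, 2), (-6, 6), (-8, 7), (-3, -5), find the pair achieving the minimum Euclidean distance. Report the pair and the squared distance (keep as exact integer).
Pair = ((-6, 6), (-8, 7)); squared distance = 5

Compute all C(5, 2) = 10 pairwise squared distances (x_i − x_j)² + (y_i − y_j)². The minimum is 5, attained by the pair ((-6, 6), (-8, 7)).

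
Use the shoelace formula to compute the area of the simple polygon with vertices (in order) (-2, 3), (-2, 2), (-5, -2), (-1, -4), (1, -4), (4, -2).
Area = 32

Shoelace formula: Area = (1/2) |Σ_i (x_i · y_{i+1} − x_{i+1} · y_i)| (indices mod n). Compute each cross term:
  (-2)(2) − (-2)(3) = 2
  (-2)(-2) − (-5)(2) = 14
  (-5)(-4) − (-1)(-2) = 18
  (-1)(-4) − (1)(-4) = 8
  (1)(-2) − (4)(-4) = 14
  (4)(3) − (-2)(-2) = 8
Sum = 64, so (signed) Area = 64/2 = 32, |Area| = 32.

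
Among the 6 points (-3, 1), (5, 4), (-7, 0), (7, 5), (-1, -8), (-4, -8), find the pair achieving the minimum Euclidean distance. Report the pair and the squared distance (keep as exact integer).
Pair = ((5, 4), (7, 5)); squared distance = 5

Compute all C(6, 2) = 15 pairwise squared distances (x_i − x_j)² + (y_i − y_j)². The minimum is 5, attained by the pair ((5, 4), (7, 5)).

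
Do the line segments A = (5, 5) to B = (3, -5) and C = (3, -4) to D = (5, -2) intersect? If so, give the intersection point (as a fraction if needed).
Yes; intersection at (13/4, -15/4) (t = 7/8 on AB, s = 1/8 on CD)

Parametrize AB as A + t(B − A) = (5 + -2 t, 5 + -10 t) and CD as C + s(D − C) = (3 + 2 s, -4 + 2 s). Solve the linear system for (t, s). Determinant = -16 ≠ 0, so a unique intersection of the containing lines exists. Solution: t = 7/8, s = 1/8 — both in [0, 1], so the segments cross. Intersection point: (13/4, -15/4).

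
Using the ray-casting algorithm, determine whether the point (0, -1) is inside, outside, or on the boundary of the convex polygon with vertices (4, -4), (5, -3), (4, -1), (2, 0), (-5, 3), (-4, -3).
The point (0, -1) lies strictly inside the polygon

Cast a horizontal ray to the right from the query point and count how many polygon edges it crosses (each edge strictly once or zero times, handled with the usual half-open convention). 
Parity of crossings → odd ⇒ inside.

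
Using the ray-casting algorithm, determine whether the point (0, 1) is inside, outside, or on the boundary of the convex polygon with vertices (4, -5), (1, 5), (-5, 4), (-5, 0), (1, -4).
The point (0, 1) lies strictly inside the polygon

Cast a horizontal ray to the right from the query point and count how many polygon edges it crosses (each edge strictly once or zero times, handled with the usual half-open convention). 
Parity of crossings → odd ⇒ inside.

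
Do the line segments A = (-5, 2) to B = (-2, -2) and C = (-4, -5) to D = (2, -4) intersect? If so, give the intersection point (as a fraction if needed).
No (intersection of containing lines falls outside at least one segment)

Parametrize and solve: t = 43/27, s = 17/27. At least one of these is outside [0, 1], so the segments do not intersect.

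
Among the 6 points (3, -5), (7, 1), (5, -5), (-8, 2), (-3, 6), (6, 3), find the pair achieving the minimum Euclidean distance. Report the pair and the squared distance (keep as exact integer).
Pair = ((3, -5), (5, -5)); squared distance = 4

Compute all C(6, 2) = 15 pairwise squared distances (x_i − x_j)² + (y_i − y_j)². The minimum is 4, attained by the pair ((3, -5), (5, -5)).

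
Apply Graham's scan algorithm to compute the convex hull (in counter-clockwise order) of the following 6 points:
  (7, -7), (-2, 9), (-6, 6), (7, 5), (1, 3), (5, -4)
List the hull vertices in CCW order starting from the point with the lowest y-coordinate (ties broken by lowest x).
Hull (CCW) = [(7, -7), (7, 5), (-2, 9), (-6, 6)]

Graham scan procedure:
  1. Find the pivot p₀ = point with lowest y (tie → lowest x): (7, -7).
  2. Sort the remaining points by polar angle around p₀.
  3. Walk through sorted points, maintaining a stack; pop the top while the last three entries make a non-left turn (cross product ≤ 0).
  4. Final stack is the convex hull in CCW order: (7, -7), (7, 5), (-2, 9), (-6, 6).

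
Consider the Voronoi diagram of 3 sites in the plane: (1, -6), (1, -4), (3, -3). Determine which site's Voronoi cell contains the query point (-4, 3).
Nearest site = (1, -4)

The Voronoi cell of site s contains exactly those query points closer to s than to any other site. Compute squared distances from q = (-4, 3) to each site:
  (1 − -4)² + (-4 − 3)² = 74
  (3 − -4)² + (-3 − 3)² = 85
  (1 − -4)² + (-6 − 3)² = 106
Minimum is attained by (1, -4), so q lies in its Voronoi cell.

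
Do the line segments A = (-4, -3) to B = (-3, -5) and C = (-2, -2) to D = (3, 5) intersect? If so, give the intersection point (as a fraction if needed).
No (intersection of containing lines falls outside at least one segment)

Parametrize and solve: t = 9/17, s = -5/17. At least one of these is outside [0, 1], so the segments do not intersect.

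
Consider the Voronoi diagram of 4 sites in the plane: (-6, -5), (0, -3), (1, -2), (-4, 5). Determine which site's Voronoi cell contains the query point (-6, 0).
Nearest site = (-6, -5)

The Voronoi cell of site s contains exactly those query points closer to s than to any other site. Compute squared distances from q = (-6, 0) to each site:
  (-6 − -6)² + (-5 − 0)² = 25
  (-4 − -6)² + (5 − 0)² = 29
  (0 − -6)² + (-3 − 0)² = 45
  (1 − -6)² + (-2 − 0)² = 53
Minimum is attained by (-6, -5), so q lies in its Voronoi cell.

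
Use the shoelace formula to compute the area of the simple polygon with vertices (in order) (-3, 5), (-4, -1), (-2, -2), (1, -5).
Area = 31/2

Shoelace formula: Area = (1/2) |Σ_i (x_i · y_{i+1} − x_{i+1} · y_i)| (indices mod n). Compute each cross term:
  (-3)(-1) − (-4)(5) = 23
  (-4)(-2) − (-2)(-1) = 6
  (-2)(-5) − (1)(-2) = 12
  (1)(5) − (-3)(-5) = -10
Sum = 31, so (signed) Area = 31/2 = 31/2, |Area| = 31/2.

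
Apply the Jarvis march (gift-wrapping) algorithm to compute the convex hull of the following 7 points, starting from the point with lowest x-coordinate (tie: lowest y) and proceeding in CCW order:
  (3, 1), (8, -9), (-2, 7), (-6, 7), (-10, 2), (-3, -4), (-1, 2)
Hull (CCW) = [(-10, 2), (-3, -4), (8, -9), (3, 1), (-2, 7), (-6, 7)]

Jarvis march: at each step, from the current hull vertex p, select the next vertex q as the point such that every other point lies strictly to the left of (or on) the directed line p → q. (Equivalently: for every other point r, the cross product (q − p) × (r − p) ≥ 0.)
Starting point (lowest x, tie lowest y): (-10, 2). Wrap until returning to start. Resulting hull: (-10, 2), (-3, -4), (8, -9), (3, 1), (-2, 7), (-6, 7).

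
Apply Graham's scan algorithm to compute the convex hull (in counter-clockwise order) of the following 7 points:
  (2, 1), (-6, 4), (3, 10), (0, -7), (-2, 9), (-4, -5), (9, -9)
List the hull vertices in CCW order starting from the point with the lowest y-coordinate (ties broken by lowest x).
Hull (CCW) = [(9, -9), (3, 10), (-2, 9), (-6, 4), (-4, -5), (0, -7)]

Graham scan procedure:
  1. Find the pivot p₀ = point with lowest y (tie → lowest x): (9, -9).
  2. Sort the remaining points by polar angle around p₀.
  3. Walk through sorted points, maintaining a stack; pop the top while the last three entries make a non-left turn (cross product ≤ 0).
  4. Final stack is the convex hull in CCW order: (9, -9), (3, 10), (-2, 9), (-6, 4), (-4, -5), (0, -7).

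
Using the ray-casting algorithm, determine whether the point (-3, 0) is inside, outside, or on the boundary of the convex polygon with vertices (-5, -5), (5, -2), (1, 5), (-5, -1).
The point (-3, 0) lies strictly inside the polygon

Cast a horizontal ray to the right from the query point and count how many polygon edges it crosses (each edge strictly once or zero times, handled with the usual half-open convention). 
Parity of crossings → odd ⇒ inside.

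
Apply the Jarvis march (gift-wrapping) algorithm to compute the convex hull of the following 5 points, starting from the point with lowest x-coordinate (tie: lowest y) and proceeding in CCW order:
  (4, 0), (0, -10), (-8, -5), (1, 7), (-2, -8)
Hull (CCW) = [(-8, -5), (0, -10), (4, 0), (1, 7)]

Jarvis march: at each step, from the current hull vertex p, select the next vertex q as the point such that every other point lies strictly to the left of (or on) the directed line p → q. (Equivalently: for every other point r, the cross product (q − p) × (r − p) ≥ 0.)
Starting point (lowest x, tie lowest y): (-8, -5). Wrap until returning to start. Resulting hull: (-8, -5), (0, -10), (4, 0), (1, 7).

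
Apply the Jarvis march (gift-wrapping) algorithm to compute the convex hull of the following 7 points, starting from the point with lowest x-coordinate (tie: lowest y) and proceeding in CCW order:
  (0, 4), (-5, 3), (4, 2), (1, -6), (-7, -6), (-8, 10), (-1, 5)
Hull (CCW) = [(-8, 10), (-7, -6), (1, -6), (4, 2)]

Jarvis march: at each step, from the current hull vertex p, select the next vertex q as the point such that every other point lies strictly to the left of (or on) the directed line p → q. (Equivalently: for every other point r, the cross product (q − p) × (r − p) ≥ 0.)
Starting point (lowest x, tie lowest y): (-8, 10). Wrap until returning to start. Resulting hull: (-8, 10), (-7, -6), (1, -6), (4, 2).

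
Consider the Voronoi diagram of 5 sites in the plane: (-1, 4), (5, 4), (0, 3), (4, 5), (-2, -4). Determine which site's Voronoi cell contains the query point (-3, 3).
Nearest site = (-1, 4)

The Voronoi cell of site s contains exactly those query points closer to s than to any other site. Compute squared distances from q = (-3, 3) to each site:
  (-1 − -3)² + (4 − 3)² = 5
  (0 − -3)² + (3 − 3)² = 9
  (-2 − -3)² + (-4 − 3)² = 50
  (4 − -3)² + (5 − 3)² = 53
  (5 − -3)² + (4 − 3)² = 65
Minimum is attained by (-1, 4), so q lies in its Voronoi cell.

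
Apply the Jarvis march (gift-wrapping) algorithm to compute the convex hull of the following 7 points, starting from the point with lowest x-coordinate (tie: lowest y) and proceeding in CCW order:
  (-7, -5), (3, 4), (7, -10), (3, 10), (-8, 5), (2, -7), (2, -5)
Hull (CCW) = [(-8, 5), (-7, -5), (7, -10), (3, 10)]

Jarvis march: at each step, from the current hull vertex p, select the next vertex q as the point such that every other point lies strictly to the left of (or on) the directed line p → q. (Equivalently: for every other point r, the cross product (q − p) × (r − p) ≥ 0.)
Starting point (lowest x, tie lowest y): (-8, 5). Wrap until returning to start. Resulting hull: (-8, 5), (-7, -5), (7, -10), (3, 10).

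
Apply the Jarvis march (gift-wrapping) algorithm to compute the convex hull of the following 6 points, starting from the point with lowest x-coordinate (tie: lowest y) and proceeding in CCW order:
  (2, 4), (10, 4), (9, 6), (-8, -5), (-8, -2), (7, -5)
Hull (CCW) = [(-8, -5), (7, -5), (10, 4), (9, 6), (2, 4), (-8, -2)]

Jarvis march: at each step, from the current hull vertex p, select the next vertex q as the point such that every other point lies strictly to the left of (or on) the directed line p → q. (Equivalently: for every other point r, the cross product (q − p) × (r − p) ≥ 0.)
Starting point (lowest x, tie lowest y): (-8, -5). Wrap until returning to start. Resulting hull: (-8, -5), (7, -5), (10, 4), (9, 6), (2, 4), (-8, -2).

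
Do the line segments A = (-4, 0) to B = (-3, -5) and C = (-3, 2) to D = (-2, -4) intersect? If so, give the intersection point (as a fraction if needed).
No (intersection of containing lines falls outside at least one segment)

Parametrize and solve: t = 8, s = 7. At least one of these is outside [0, 1], so the segments do not intersect.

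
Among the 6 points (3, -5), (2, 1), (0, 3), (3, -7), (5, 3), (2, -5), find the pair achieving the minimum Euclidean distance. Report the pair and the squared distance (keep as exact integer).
Pair = ((3, -5), (2, -5)); squared distance = 1

Compute all C(6, 2) = 15 pairwise squared distances (x_i − x_j)² + (y_i − y_j)². The minimum is 1, attained by the pair ((3, -5), (2, -5)).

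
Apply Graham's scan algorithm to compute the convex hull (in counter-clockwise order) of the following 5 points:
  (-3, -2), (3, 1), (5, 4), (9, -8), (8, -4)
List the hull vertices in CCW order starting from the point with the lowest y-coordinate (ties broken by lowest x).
Hull (CCW) = [(9, -8), (8, -4), (5, 4), (-3, -2)]

Graham scan procedure:
  1. Find the pivot p₀ = point with lowest y (tie → lowest x): (9, -8).
  2. Sort the remaining points by polar angle around p₀.
  3. Walk through sorted points, maintaining a stack; pop the top while the last three entries make a non-left turn (cross product ≤ 0).
  4. Final stack is the convex hull in CCW order: (9, -8), (8, -4), (5, 4), (-3, -2).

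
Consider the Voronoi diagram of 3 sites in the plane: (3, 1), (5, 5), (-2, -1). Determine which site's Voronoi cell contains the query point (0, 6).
Nearest site = (5, 5)

The Voronoi cell of site s contains exactly those query points closer to s than to any other site. Compute squared distances from q = (0, 6) to each site:
  (5 − 0)² + (5 − 6)² = 26
  (3 − 0)² + (1 − 6)² = 34
  (-2 − 0)² + (-1 − 6)² = 53
Minimum is attained by (5, 5), so q lies in its Voronoi cell.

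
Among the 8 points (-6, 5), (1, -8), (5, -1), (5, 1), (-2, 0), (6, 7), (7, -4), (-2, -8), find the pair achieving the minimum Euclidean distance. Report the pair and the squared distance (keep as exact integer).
Pair = ((5, -1), (5, 1)); squared distance = 4

Compute all C(8, 2) = 28 pairwise squared distances (x_i − x_j)² + (y_i − y_j)². The minimum is 4, attained by the pair ((5, -1), (5, 1)).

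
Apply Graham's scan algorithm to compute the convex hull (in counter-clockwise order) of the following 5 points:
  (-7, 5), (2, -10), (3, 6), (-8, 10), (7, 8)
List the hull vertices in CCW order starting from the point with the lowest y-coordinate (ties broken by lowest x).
Hull (CCW) = [(2, -10), (7, 8), (-8, 10), (-7, 5)]

Graham scan procedure:
  1. Find the pivot p₀ = point with lowest y (tie → lowest x): (2, -10).
  2. Sort the remaining points by polar angle around p₀.
  3. Walk through sorted points, maintaining a stack; pop the top while the last three entries make a non-left turn (cross product ≤ 0).
  4. Final stack is the convex hull in CCW order: (2, -10), (7, 8), (-8, 10), (-7, 5).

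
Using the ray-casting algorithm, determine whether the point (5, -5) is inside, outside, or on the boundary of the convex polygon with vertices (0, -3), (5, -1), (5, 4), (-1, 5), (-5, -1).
The point (5, -5) lies strictly outside the polygon

Cast a horizontal ray to the right from the query point and count how many polygon edges it crosses (each edge strictly once or zero times, handled with the usual half-open convention). 
Parity of crossings → even ⇒ outside.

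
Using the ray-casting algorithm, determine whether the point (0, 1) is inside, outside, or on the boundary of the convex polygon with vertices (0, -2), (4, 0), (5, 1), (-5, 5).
The point (0, 1) lies strictly inside the polygon

Cast a horizontal ray to the right from the query point and count how many polygon edges it crosses (each edge strictly once or zero times, handled with the usual half-open convention). 
Parity of crossings → odd ⇒ inside.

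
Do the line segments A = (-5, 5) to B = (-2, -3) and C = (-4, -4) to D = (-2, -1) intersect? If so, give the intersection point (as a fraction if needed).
Yes; intersection at (-62/25, -43/25) (t = 21/25 on AB, s = 19/25 on CD)

Parametrize AB as A + t(B − A) = (-5 + 3 t, 5 + -8 t) and CD as C + s(D − C) = (-4 + 2 s, -4 + 3 s). Solve the linear system for (t, s). Determinant = -25 ≠ 0, so a unique intersection of the containing lines exists. Solution: t = 21/25, s = 19/25 — both in [0, 1], so the segments cross. Intersection point: (-62/25, -43/25).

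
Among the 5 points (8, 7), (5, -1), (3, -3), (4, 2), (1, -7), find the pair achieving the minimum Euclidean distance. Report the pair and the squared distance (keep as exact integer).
Pair = ((5, -1), (3, -3)); squared distance = 8

Compute all C(5, 2) = 10 pairwise squared distances (x_i − x_j)² + (y_i − y_j)². The minimum is 8, attained by the pair ((5, -1), (3, -3)).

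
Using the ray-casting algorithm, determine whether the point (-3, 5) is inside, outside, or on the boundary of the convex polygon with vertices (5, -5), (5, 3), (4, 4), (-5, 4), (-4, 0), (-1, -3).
The point (-3, 5) lies strictly outside the polygon

Cast a horizontal ray to the right from the query point and count how many polygon edges it crosses (each edge strictly once or zero times, handled with the usual half-open convention). 
Parity of crossings → even ⇒ outside.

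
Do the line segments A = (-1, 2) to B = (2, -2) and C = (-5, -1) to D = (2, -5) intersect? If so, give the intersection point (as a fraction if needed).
No (intersection of containing lines falls outside at least one segment)

Parametrize and solve: t = 37/16, s = 25/16. At least one of these is outside [0, 1], so the segments do not intersect.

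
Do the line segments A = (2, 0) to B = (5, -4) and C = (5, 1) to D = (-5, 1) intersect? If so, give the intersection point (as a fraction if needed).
No (intersection of containing lines falls outside at least one segment)

Parametrize and solve: t = -1/4, s = 3/8. At least one of these is outside [0, 1], so the segments do not intersect.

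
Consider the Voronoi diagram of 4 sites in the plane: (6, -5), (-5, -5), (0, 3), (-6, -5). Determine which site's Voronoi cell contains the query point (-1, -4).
Nearest site = (-5, -5)

The Voronoi cell of site s contains exactly those query points closer to s than to any other site. Compute squared distances from q = (-1, -4) to each site:
  (-5 − -1)² + (-5 − -4)² = 17
  (-6 − -1)² + (-5 − -4)² = 26
  (0 − -1)² + (3 − -4)² = 50
  (6 − -1)² + (-5 − -4)² = 50
Minimum is attained by (-5, -5), so q lies in its Voronoi cell.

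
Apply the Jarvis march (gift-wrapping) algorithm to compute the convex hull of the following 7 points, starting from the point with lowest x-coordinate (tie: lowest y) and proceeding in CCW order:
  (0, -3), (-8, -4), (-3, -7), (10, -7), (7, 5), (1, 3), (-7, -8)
Hull (CCW) = [(-8, -4), (-7, -8), (10, -7), (7, 5), (1, 3)]

Jarvis march: at each step, from the current hull vertex p, select the next vertex q as the point such that every other point lies strictly to the left of (or on) the directed line p → q. (Equivalently: for every other point r, the cross product (q − p) × (r − p) ≥ 0.)
Starting point (lowest x, tie lowest y): (-8, -4). Wrap until returning to start. Resulting hull: (-8, -4), (-7, -8), (10, -7), (7, 5), (1, 3).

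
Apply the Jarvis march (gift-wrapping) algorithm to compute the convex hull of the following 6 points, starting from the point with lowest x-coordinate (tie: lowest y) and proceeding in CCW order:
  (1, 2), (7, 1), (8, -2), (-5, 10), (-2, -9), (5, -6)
Hull (CCW) = [(-5, 10), (-2, -9), (5, -6), (8, -2), (7, 1)]

Jarvis march: at each step, from the current hull vertex p, select the next vertex q as the point such that every other point lies strictly to the left of (or on) the directed line p → q. (Equivalently: for every other point r, the cross product (q − p) × (r − p) ≥ 0.)
Starting point (lowest x, tie lowest y): (-5, 10). Wrap until returning to start. Resulting hull: (-5, 10), (-2, -9), (5, -6), (8, -2), (7, 1).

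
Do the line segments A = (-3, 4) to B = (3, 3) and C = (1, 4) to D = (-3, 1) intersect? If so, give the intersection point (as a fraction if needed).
Yes; intersection at (3/11, 38/11) (t = 6/11 on AB, s = 2/11 on CD)

Parametrize AB as A + t(B − A) = (-3 + 6 t, 4 + -1 t) and CD as C + s(D − C) = (1 + -4 s, 4 + -3 s). Solve the linear system for (t, s). Determinant = 22 ≠ 0, so a unique intersection of the containing lines exists. Solution: t = 6/11, s = 2/11 — both in [0, 1], so the segments cross. Intersection point: (3/11, 38/11).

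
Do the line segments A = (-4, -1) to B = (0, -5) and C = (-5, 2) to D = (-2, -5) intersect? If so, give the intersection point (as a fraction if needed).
Yes; intersection at (-7/2, -3/2) (t = 1/8 on AB, s = 1/2 on CD)

Parametrize AB as A + t(B − A) = (-4 + 4 t, -1 + -4 t) and CD as C + s(D − C) = (-5 + 3 s, 2 + -7 s). Solve the linear system for (t, s). Determinant = 16 ≠ 0, so a unique intersection of the containing lines exists. Solution: t = 1/8, s = 1/2 — both in [0, 1], so the segments cross. Intersection point: (-7/2, -3/2).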